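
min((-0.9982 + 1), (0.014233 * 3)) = 0.0018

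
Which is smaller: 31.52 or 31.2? 31.2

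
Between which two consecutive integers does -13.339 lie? -14 and -13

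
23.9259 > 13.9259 True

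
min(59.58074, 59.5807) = 59.5807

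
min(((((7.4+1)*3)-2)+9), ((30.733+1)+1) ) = 32.2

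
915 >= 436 True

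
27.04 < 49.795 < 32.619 False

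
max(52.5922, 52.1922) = 52.5922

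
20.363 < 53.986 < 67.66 True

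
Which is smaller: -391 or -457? -457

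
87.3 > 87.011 True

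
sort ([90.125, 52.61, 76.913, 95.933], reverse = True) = [95.933, 90.125, 76.913, 52.61]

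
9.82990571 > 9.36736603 True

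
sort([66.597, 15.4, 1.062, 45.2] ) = [1.062, 15.4, 45.2, 66.597]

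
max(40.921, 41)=41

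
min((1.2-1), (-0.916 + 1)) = 0.084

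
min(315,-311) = -311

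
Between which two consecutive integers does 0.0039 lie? 0 and 1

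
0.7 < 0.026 False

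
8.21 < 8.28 True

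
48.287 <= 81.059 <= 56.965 False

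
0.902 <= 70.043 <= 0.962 False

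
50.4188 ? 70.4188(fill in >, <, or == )<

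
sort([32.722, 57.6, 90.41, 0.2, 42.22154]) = [0.2, 32.722, 42.22154, 57.6, 90.41]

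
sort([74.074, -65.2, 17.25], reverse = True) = [74.074, 17.25, -65.2]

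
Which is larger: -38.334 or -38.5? -38.334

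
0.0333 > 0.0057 True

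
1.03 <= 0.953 False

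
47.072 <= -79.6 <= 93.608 False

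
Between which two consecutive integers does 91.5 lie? 91 and 92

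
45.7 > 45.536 True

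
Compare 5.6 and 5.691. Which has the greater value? 5.691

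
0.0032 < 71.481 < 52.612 False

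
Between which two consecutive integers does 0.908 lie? 0 and 1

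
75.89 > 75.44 True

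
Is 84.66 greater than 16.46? Yes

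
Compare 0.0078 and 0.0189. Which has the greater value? 0.0189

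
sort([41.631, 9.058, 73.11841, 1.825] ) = [1.825, 9.058, 41.631, 73.11841]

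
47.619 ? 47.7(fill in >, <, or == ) <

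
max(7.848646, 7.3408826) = 7.848646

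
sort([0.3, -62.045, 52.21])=[-62.045, 0.3, 52.21]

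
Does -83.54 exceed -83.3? No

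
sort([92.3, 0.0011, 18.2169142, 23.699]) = [0.0011, 18.2169142, 23.699, 92.3]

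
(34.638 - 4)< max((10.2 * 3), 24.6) False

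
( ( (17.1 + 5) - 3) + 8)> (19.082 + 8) True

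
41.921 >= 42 False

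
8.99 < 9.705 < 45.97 True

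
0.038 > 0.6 False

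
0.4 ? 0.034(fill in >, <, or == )>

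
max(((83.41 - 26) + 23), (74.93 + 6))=80.93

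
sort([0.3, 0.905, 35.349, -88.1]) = [-88.1, 0.3, 0.905, 35.349]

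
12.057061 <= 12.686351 True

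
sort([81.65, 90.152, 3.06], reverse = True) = [90.152, 81.65, 3.06]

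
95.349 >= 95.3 True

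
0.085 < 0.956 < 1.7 True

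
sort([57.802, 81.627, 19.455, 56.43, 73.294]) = [19.455, 56.43, 57.802, 73.294, 81.627]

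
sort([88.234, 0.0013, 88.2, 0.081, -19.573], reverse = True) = [88.234, 88.2, 0.081, 0.0013, -19.573]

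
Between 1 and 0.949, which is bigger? 1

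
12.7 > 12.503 True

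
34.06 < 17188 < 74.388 False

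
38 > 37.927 True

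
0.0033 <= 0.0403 True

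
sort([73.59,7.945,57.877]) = [7.945,57.877,73.59]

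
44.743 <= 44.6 False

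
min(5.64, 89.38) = 5.64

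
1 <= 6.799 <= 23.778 True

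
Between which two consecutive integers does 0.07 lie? 0 and 1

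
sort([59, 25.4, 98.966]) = [25.4, 59, 98.966]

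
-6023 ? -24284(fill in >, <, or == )>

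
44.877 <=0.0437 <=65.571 False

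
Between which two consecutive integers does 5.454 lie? 5 and 6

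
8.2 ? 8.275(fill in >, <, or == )<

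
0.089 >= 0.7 False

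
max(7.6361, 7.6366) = 7.6366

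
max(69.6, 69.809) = 69.809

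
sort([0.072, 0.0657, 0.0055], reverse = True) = [0.072, 0.0657, 0.0055]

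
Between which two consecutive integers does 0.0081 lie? 0 and 1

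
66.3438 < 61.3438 False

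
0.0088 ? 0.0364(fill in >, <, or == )<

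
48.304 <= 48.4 True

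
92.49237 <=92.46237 False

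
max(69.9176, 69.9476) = 69.9476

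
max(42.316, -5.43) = 42.316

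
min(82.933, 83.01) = 82.933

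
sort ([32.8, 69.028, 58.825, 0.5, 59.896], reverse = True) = [69.028, 59.896, 58.825, 32.8, 0.5]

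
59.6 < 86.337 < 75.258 False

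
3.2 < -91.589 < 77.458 False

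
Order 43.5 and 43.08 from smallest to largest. 43.08, 43.5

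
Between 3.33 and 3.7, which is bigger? 3.7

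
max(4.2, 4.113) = 4.2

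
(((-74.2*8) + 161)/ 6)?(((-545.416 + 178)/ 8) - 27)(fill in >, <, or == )>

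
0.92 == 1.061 False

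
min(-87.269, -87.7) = -87.7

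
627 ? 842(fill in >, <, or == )<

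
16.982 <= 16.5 False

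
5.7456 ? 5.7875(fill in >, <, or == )<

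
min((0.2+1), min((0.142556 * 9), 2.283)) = 1.2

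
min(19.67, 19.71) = 19.67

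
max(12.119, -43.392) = 12.119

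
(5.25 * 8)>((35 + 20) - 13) False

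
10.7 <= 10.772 True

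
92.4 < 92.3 False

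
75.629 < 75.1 False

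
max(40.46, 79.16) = 79.16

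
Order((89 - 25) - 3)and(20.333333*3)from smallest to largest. (20.333333*3), ((89 - 25) - 3)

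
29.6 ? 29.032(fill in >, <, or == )>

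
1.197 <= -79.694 False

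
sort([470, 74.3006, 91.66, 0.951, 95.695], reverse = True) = [470, 95.695, 91.66, 74.3006, 0.951]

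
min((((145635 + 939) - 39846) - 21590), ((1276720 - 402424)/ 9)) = 85138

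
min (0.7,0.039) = 0.039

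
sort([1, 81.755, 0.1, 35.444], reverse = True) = [81.755, 35.444, 1, 0.1]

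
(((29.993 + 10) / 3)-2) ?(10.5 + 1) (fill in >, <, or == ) <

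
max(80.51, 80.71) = 80.71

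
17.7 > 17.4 True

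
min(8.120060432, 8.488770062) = 8.120060432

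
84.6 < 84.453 False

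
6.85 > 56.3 False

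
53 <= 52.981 False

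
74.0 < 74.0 False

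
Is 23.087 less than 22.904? No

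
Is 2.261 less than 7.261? Yes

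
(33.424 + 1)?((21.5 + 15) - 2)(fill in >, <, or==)<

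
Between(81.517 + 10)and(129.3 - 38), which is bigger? (81.517 + 10)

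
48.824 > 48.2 True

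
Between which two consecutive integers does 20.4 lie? 20 and 21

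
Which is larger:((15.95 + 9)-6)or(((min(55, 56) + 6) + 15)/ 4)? (((min(55, 56) + 6) + 15)/ 4)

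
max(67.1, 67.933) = 67.933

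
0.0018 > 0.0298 False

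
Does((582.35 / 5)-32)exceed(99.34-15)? Yes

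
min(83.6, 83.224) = 83.224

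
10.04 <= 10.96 True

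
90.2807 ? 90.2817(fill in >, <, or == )<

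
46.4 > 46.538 False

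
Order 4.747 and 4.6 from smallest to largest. 4.6, 4.747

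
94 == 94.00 True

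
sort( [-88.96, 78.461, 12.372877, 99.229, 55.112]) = [-88.96, 12.372877, 55.112, 78.461, 99.229]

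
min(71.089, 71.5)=71.089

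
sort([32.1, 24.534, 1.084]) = [1.084, 24.534, 32.1]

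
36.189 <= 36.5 True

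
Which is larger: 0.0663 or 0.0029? 0.0663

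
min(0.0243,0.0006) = 0.0006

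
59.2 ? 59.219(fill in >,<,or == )<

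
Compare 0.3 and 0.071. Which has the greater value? 0.3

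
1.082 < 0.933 False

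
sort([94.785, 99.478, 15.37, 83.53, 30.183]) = [15.37, 30.183, 83.53, 94.785, 99.478]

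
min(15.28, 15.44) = 15.28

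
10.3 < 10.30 False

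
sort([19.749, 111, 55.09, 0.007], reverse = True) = [111, 55.09, 19.749, 0.007]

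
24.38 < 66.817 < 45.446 False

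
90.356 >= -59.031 True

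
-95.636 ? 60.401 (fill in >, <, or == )<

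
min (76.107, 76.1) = 76.1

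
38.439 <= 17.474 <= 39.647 False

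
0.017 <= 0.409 True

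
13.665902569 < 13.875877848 True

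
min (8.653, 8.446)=8.446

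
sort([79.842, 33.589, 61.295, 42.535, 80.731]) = [33.589, 42.535, 61.295, 79.842, 80.731]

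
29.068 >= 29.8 False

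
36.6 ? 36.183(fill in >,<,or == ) >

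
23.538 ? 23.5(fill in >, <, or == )>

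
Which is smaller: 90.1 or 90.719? 90.1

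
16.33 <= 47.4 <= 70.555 True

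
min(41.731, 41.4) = 41.4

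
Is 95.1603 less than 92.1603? No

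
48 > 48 False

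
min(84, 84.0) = 84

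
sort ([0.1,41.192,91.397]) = [0.1,41.192,91.397]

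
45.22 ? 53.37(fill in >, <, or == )<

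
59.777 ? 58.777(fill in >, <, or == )>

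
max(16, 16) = 16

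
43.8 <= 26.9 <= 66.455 False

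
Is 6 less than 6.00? No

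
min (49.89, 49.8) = 49.8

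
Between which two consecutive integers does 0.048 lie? 0 and 1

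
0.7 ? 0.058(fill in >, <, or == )>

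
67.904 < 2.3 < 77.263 False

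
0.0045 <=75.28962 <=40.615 False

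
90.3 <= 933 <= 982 True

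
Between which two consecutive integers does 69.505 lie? 69 and 70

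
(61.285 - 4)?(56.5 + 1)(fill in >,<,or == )<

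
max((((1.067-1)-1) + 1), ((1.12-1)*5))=0.6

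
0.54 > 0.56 False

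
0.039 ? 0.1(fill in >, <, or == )<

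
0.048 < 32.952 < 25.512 False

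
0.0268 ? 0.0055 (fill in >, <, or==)>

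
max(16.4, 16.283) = 16.4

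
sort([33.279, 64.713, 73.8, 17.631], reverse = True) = [73.8, 64.713, 33.279, 17.631]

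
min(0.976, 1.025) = 0.976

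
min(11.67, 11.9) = 11.67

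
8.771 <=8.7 False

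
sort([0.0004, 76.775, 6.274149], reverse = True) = [76.775, 6.274149, 0.0004]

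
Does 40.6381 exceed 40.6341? Yes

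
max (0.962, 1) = 1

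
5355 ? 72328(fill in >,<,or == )<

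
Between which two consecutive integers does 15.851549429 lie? 15 and 16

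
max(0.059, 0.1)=0.1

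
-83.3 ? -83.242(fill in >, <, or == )<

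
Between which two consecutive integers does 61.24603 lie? 61 and 62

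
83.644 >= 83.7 False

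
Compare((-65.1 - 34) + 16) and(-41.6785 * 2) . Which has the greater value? ((-65.1 - 34) + 16)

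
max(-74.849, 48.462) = 48.462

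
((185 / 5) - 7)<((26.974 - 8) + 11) False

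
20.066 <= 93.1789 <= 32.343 False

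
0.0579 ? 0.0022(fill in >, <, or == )>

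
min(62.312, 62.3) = 62.3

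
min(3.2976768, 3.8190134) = 3.2976768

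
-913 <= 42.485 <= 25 False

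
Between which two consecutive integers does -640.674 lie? -641 and -640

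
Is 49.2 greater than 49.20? No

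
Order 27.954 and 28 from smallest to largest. 27.954, 28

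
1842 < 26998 True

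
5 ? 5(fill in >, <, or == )==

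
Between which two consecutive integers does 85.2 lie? 85 and 86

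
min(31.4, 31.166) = 31.166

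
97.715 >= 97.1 True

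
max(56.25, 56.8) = 56.8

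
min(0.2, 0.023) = 0.023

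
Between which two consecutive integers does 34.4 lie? 34 and 35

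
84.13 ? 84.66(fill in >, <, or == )<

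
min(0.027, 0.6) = 0.027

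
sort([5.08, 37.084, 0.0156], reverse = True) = [37.084, 5.08, 0.0156]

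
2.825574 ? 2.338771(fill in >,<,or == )>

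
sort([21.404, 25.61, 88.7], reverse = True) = [88.7, 25.61, 21.404]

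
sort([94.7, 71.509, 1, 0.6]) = [0.6, 1, 71.509, 94.7]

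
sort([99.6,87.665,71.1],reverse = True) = [99.6,87.665,71.1]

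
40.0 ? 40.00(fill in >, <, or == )==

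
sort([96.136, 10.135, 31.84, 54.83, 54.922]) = [10.135, 31.84, 54.83, 54.922, 96.136]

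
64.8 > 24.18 True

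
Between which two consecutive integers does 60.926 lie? 60 and 61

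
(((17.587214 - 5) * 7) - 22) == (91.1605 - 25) False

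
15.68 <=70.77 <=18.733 False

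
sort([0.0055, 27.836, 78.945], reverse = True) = [78.945, 27.836, 0.0055]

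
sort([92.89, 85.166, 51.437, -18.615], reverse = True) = [92.89, 85.166, 51.437, -18.615]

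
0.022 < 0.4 True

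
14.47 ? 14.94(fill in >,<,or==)<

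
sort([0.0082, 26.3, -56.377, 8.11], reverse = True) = [26.3, 8.11, 0.0082, -56.377]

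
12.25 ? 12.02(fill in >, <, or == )>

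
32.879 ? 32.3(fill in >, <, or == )>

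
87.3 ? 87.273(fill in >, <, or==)>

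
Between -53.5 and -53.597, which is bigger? -53.5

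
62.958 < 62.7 False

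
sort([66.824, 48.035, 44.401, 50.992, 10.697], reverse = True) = [66.824, 50.992, 48.035, 44.401, 10.697]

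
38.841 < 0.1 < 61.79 False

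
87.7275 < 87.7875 True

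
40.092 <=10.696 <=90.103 False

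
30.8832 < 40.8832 True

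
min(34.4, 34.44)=34.4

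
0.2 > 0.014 True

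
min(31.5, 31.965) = 31.5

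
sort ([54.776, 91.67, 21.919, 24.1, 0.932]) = [0.932, 21.919, 24.1, 54.776, 91.67]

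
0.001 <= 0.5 True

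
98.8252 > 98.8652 False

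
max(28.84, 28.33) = 28.84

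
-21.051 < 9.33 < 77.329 True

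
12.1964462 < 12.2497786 True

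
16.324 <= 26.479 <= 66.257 True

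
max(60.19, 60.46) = 60.46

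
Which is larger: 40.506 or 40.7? 40.7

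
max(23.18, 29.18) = 29.18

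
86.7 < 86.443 False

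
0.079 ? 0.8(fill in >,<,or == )<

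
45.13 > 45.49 False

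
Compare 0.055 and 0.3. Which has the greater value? 0.3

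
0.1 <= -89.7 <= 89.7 False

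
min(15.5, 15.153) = 15.153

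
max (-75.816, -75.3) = -75.3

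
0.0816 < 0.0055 False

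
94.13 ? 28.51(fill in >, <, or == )>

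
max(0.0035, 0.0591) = 0.0591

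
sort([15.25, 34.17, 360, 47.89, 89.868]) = [15.25, 34.17, 47.89, 89.868, 360]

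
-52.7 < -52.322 True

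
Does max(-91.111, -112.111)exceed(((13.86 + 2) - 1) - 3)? No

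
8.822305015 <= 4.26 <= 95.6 False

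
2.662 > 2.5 True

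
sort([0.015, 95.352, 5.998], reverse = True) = [95.352, 5.998, 0.015]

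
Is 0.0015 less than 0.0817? Yes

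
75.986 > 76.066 False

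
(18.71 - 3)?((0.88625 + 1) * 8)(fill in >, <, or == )>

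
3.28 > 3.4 False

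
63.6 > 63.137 True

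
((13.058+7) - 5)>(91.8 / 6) False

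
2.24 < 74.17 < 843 True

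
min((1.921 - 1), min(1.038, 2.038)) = 0.921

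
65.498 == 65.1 False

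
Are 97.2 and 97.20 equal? Yes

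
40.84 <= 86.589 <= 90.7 True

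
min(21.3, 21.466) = 21.3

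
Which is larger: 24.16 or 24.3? 24.3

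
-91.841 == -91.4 False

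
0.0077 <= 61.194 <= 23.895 False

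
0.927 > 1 False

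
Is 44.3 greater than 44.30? No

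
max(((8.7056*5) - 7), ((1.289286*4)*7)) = 36.528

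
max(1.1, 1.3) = 1.3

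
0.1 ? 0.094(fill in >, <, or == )>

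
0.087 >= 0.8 False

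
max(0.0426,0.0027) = 0.0426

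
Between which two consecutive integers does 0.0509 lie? 0 and 1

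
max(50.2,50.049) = 50.2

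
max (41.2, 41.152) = 41.2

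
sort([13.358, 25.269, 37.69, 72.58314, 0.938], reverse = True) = [72.58314, 37.69, 25.269, 13.358, 0.938]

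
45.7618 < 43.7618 False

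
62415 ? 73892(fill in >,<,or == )<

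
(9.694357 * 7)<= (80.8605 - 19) False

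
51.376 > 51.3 True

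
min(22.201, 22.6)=22.201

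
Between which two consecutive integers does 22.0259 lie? 22 and 23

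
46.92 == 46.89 False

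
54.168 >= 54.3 False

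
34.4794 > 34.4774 True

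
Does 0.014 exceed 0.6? No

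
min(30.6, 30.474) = 30.474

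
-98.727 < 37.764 True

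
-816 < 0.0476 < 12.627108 True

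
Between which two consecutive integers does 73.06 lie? 73 and 74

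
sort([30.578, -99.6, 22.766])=[-99.6, 22.766, 30.578]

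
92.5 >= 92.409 True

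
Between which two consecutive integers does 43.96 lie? 43 and 44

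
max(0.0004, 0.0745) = 0.0745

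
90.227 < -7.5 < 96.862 False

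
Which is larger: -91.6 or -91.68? -91.6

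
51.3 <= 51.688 True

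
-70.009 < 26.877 True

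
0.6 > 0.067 True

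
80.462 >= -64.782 True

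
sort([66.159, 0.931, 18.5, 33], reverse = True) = [66.159, 33, 18.5, 0.931]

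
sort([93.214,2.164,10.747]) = [2.164,10.747,93.214]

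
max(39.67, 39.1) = 39.67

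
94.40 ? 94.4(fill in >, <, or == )==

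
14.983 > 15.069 False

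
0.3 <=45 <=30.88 False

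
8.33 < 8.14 False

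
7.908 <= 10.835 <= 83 True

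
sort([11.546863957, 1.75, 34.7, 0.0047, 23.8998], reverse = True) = [34.7, 23.8998, 11.546863957, 1.75, 0.0047]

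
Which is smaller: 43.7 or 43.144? 43.144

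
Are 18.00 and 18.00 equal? Yes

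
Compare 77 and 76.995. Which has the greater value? 77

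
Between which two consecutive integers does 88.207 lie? 88 and 89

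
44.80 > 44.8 False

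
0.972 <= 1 True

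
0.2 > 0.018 True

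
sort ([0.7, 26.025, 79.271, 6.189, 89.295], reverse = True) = [89.295, 79.271, 26.025, 6.189, 0.7]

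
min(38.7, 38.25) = 38.25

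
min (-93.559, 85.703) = -93.559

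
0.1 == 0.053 False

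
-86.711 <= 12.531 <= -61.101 False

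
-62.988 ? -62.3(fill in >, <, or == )<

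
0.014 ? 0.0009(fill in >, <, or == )>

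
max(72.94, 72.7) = 72.94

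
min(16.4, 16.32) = 16.32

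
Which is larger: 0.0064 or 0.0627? 0.0627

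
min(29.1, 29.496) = 29.1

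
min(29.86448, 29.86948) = 29.86448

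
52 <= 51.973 False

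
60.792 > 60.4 True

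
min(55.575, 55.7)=55.575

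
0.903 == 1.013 False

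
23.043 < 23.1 True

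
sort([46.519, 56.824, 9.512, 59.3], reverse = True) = [59.3, 56.824, 46.519, 9.512]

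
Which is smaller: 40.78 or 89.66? 40.78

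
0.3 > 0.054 True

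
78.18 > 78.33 False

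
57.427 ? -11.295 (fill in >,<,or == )>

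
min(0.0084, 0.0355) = 0.0084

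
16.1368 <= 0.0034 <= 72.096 False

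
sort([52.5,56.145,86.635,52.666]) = [52.5,52.666,56.145,86.635]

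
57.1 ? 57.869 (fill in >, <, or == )<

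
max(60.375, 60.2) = 60.375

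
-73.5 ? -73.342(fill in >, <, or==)<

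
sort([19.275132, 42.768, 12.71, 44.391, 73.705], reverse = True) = [73.705, 44.391, 42.768, 19.275132, 12.71]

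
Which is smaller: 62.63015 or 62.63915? 62.63015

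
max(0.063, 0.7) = 0.7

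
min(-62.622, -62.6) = -62.622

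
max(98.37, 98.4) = 98.4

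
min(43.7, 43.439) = 43.439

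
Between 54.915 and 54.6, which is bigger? 54.915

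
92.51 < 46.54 False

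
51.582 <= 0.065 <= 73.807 False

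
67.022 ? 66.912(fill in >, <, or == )>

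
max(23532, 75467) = 75467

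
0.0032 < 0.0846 True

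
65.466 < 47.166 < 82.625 False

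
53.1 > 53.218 False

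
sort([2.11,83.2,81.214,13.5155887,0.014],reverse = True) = [83.2,81.214,13.5155887,2.11,0.014]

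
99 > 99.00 False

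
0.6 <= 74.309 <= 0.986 False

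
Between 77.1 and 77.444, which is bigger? 77.444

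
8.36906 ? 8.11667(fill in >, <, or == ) >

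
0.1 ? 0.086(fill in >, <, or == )>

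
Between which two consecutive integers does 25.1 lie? 25 and 26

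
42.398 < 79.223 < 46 False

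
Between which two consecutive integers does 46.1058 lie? 46 and 47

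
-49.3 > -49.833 True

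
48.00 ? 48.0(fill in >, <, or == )==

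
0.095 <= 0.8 True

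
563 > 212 True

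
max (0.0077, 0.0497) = 0.0497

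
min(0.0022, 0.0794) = 0.0022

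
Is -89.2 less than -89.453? No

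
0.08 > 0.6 False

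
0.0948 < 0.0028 False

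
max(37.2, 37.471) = 37.471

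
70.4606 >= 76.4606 False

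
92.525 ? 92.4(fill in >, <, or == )>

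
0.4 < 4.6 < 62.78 True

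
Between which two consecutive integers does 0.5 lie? 0 and 1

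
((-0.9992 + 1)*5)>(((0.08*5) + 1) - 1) False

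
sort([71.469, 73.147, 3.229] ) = [3.229, 71.469, 73.147]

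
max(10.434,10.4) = 10.434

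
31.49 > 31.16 True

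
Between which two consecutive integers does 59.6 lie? 59 and 60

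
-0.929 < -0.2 True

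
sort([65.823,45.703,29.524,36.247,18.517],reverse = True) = [65.823,45.703,36.247,29.524,18.517]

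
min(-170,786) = -170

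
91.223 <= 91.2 False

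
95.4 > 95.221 True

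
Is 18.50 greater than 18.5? No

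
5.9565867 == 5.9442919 False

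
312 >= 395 False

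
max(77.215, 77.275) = 77.275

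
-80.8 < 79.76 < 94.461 True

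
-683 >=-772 True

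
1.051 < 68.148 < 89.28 True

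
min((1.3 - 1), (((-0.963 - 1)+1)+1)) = 0.037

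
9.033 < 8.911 False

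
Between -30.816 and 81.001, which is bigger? 81.001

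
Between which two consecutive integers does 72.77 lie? 72 and 73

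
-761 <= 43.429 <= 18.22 False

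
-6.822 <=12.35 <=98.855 True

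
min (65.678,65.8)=65.678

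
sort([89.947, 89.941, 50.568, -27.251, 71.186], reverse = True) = [89.947, 89.941, 71.186, 50.568, -27.251]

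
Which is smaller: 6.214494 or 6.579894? 6.214494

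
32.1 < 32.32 True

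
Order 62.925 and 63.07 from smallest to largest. 62.925, 63.07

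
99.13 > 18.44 True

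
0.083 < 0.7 True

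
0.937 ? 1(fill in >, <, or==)<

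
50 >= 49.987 True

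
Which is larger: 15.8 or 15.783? 15.8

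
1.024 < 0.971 False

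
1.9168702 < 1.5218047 False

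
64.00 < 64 False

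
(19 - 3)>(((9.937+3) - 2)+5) True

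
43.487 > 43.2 True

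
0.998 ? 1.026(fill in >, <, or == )<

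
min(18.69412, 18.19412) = 18.19412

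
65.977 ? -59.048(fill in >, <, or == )>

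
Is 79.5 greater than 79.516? No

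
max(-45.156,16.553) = 16.553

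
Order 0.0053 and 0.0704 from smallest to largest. 0.0053,0.0704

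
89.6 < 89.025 False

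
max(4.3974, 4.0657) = 4.3974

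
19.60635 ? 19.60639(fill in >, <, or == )<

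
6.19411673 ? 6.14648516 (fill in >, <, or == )>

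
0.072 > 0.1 False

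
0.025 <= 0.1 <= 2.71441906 True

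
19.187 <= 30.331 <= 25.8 False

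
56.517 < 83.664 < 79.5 False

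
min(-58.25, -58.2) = -58.25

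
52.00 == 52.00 True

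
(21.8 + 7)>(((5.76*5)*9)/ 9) False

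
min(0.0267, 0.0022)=0.0022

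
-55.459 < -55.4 True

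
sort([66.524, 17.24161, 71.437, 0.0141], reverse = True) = [71.437, 66.524, 17.24161, 0.0141]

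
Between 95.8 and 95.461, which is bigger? 95.8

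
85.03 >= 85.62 False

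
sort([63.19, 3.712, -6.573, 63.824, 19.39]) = [-6.573, 3.712, 19.39, 63.19, 63.824]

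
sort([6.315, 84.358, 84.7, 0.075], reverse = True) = [84.7, 84.358, 6.315, 0.075]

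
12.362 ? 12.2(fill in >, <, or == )>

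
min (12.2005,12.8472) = 12.2005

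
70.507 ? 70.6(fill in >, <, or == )<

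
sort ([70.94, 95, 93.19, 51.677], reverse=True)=[95, 93.19, 70.94, 51.677]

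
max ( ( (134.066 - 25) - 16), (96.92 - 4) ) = 93.066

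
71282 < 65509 False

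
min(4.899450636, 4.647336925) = 4.647336925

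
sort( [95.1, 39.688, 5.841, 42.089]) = [5.841, 39.688, 42.089, 95.1]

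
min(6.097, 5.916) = 5.916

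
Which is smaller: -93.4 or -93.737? -93.737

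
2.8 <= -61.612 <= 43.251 False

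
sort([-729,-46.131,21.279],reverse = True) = [21.279,-46.131,-729]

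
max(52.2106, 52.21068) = 52.21068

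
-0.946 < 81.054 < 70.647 False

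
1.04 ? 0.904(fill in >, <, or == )>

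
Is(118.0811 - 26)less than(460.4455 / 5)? Yes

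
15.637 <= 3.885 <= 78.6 False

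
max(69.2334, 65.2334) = 69.2334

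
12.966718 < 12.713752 False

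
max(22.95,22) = 22.95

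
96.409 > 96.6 False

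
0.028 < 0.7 True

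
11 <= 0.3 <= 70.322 False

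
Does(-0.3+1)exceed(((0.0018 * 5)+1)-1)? Yes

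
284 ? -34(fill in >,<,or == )>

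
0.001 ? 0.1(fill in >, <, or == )<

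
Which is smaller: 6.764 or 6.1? 6.1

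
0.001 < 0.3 True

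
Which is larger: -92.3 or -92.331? -92.3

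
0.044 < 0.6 True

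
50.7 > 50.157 True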